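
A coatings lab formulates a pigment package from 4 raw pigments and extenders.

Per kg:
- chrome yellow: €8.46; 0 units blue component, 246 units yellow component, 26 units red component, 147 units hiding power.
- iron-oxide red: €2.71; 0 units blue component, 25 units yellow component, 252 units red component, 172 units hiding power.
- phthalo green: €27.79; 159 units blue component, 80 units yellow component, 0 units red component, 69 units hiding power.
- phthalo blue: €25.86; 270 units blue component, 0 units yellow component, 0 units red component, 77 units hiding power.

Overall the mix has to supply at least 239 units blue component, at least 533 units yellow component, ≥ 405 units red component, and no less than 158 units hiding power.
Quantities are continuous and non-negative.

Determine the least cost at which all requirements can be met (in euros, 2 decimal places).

Treat it as an LP. Let x1 = kg of chrome yellow, x2 = kg of iron-oxide red, x3 = kg of phthalo green, x4 = kg of phthalo blue.
Minimise 8.46x1 + 2.71x2 + 27.79x3 + 25.86x4 s.t.:
  159x3 + 270x4 ≥ 239   (blue component)
  246x1 + 25x2 + 80x3 ≥ 533   (yellow component)
  26x1 + 252x2 ≥ 405   (red component)
  147x1 + 172x2 + 69x3 + 77x4 ≥ 158   (hiding power)
  x1, x2, x3, x4 ≥ 0.
The minimum-cost mix takes nothing from phthalo green — only chrome yellow, iron-oxide red, phthalo blue. The blue component, yellow component, red component requirements are met with equality.
That vertex is x1 = 2.025, x2 = 1.398, x4 = 0.8852.
Hence cost = 8.46·2.025 + 2.71·1.398 + 25.86·0.8852 = €43.8114.

€43.81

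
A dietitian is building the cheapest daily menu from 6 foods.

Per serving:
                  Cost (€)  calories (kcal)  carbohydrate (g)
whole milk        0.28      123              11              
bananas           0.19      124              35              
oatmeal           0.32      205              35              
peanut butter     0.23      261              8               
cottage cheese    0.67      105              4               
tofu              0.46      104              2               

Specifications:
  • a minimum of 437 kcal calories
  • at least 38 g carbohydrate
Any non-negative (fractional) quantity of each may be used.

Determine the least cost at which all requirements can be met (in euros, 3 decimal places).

Let x1 = servings of whole milk, x2 = servings of bananas, x3 = servings of oatmeal, x4 = servings of peanut butter, x5 = servings of cottage cheese, x6 = servings of tofu.
Minimise 0.28x1 + 0.19x2 + 0.32x3 + 0.23x4 + 0.67x5 + 0.46x6 with:
  123x1 + 124x2 + 205x3 + 261x4 + 105x5 + 104x6 ≥ 437   (calories)
  11x1 + 35x2 + 35x3 + 8x4 + 4x5 + 2x6 ≥ 38   (carbohydrate)
  x1, x2, x3, x4, x5, x6 ≥ 0.
At the optimum only bananas, peanut butter are positive (whole milk, oatmeal, cottage cheese, tofu = 0). Binding constraints: calories and carbohydrate.
That vertex is x2 = 0.7887, x4 = 1.3.
Hence cost = 0.19·0.7887 + 0.23·1.3 = €0.44885.

€0.449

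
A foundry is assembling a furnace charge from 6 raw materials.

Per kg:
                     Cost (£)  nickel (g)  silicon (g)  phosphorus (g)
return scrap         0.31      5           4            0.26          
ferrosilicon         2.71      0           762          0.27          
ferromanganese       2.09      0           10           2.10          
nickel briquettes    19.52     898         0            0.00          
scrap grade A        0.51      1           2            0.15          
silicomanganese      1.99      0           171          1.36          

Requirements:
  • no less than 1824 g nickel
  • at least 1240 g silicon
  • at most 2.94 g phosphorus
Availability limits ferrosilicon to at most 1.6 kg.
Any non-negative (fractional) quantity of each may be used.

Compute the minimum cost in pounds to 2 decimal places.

£44.23

Set it up as a linear program. Let x1 = kg of return scrap, x2 = kg of ferrosilicon, x3 = kg of ferromanganese, x4 = kg of nickel briquettes, x5 = kg of scrap grade A, x6 = kg of silicomanganese.
Minimize 0.31x1 + 2.71x2 + 2.09x3 + 19.52x4 + 0.51x5 + 1.99x6 s.t.:
  5x1 + 898x4 + 1x5 ≥ 1824   (nickel)
  4x1 + 762x2 + 10x3 + 2x5 + 171x6 ≥ 1240   (silicon)
  0.26x1 + 0.27x2 + 2.1x3 + 0.15x5 + 1.36x6 ≤ 2.94   (phosphorus)
  x2 ≤ 1.6
  x1, x2, x3, x4, x5, x6 ≥ 0.
The minimum-cost mix takes nothing from return scrap, ferromanganese, scrap grade A — only ferrosilicon, nickel briquettes, silicomanganese. Binding constraints: nickel, silicon, the ferrosilicon cap.
That vertex is x2 = 1.6, x4 = 2.0312, x6 = 0.12164.
Cost = 2.71·1.6 + 19.52·2.0312 + 1.99·0.12164 = 44.2271.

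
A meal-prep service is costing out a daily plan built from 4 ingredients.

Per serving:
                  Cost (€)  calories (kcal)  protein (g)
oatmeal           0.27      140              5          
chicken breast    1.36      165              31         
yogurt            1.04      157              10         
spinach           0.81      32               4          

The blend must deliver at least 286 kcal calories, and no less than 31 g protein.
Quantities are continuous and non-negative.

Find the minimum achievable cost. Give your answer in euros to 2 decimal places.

€1.41

Treat it as an LP. Let x1 = servings of oatmeal, x2 = servings of chicken breast, x3 = servings of yogurt, x4 = servings of spinach.
min 0.27x1 + 1.36x2 + 1.04x3 + 0.81x4 s.t.:
  140x1 + 165x2 + 157x3 + 32x4 ≥ 286   (calories)
  5x1 + 31x2 + 10x3 + 4x4 ≥ 31   (protein)
  x1, x2, x3, x4 ≥ 0.
At the optimum only oatmeal, chicken breast are positive (yogurt, spinach = 0). Binding constraints: calories and protein.
Solving gives x1 = 1.067, x2 = 0.8279.
Objective = 0.27·1.067 + 1.36·0.8279 = 1.4140.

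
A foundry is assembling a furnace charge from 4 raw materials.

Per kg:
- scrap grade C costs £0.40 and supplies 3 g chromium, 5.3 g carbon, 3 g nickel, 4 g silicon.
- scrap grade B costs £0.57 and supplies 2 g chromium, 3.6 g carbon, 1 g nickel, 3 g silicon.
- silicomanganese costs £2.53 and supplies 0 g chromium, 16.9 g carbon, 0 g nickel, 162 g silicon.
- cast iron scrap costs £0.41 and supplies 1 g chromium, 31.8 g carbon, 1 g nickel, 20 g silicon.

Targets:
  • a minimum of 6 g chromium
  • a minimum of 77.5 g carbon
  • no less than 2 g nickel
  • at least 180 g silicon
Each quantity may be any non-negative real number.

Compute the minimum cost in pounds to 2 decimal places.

Let x1 = kg of scrap grade C, x2 = kg of scrap grade B, x3 = kg of silicomanganese, x4 = kg of cast iron scrap.
Minimise 0.4x1 + 0.57x2 + 2.53x3 + 0.41x4 with:
  3x1 + 2x2 + 1x4 ≥ 6   (chromium)
  5.3x1 + 3.6x2 + 16.9x3 + 31.8x4 ≥ 77.5   (carbon)
  3x1 + 1x2 + 1x4 ≥ 2   (nickel)
  4x1 + 3x2 + 162x3 + 20x4 ≥ 180   (silicon)
  x1, x2, x3, x4 ≥ 0.
The cheapest feasible vertex uses only silicomanganese, cast iron scrap; scrap grade C, scrap grade B are not used. The chromium and silicon requirements are met with equality.
Optimal quantities: silicomanganese = 0.3704 kg, cast iron scrap = 6 kg.
Cost = 2.53·0.3704 + 0.41·6 = 3.3971.

£3.40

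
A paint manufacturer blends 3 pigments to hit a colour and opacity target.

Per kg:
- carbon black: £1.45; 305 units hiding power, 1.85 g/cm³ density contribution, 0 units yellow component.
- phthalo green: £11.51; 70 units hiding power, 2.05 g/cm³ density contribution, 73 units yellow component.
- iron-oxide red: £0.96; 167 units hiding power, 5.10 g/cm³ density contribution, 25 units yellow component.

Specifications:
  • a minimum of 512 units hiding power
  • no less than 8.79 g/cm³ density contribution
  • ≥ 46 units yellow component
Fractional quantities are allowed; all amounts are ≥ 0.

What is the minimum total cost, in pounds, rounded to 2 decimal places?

£2.74

Let x1 = kg of carbon black, x2 = kg of phthalo green, x3 = kg of iron-oxide red.
Minimize 1.45x1 + 11.51x2 + 0.96x3 with:
  305x1 + 70x2 + 167x3 ≥ 512   (hiding power)
  1.85x1 + 2.05x2 + 5.1x3 ≥ 8.79   (density contribution)
  73x2 + 25x3 ≥ 46   (yellow component)
  x1, x2, x3 ≥ 0.
The minimum-cost mix takes nothing from phthalo green — only carbon black, iron-oxide red. Binding constraints: hiding power and yellow component.
So carbon black = 0.6712 kg, iron-oxide red = 1.84 kg.
Total cost: 1.45·0.6712 + 0.96·1.84 = 2.7396.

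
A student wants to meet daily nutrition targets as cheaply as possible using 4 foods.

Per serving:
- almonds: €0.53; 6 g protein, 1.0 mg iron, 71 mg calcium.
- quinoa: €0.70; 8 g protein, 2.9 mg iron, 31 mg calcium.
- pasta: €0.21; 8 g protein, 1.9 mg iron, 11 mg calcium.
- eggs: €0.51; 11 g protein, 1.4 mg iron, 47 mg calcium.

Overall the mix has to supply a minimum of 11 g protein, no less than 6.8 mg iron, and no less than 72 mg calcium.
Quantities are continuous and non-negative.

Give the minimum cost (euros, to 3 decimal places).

€0.961

Set it up as a linear program. Let x1 = servings of almonds, x2 = servings of quinoa, x3 = servings of pasta, x4 = servings of eggs.
Minimise 0.53x1 + 0.7x2 + 0.21x3 + 0.51x4 subject to:
  6x1 + 8x2 + 8x3 + 11x4 ≥ 11   (protein)
  1x1 + 2.9x2 + 1.9x3 + 1.4x4 ≥ 6.8   (iron)
  71x1 + 31x2 + 11x3 + 47x4 ≥ 72   (calcium)
  x1, x2, x3, x4 ≥ 0.
The minimum-cost mix takes nothing from quinoa, eggs — only almonds, pasta. The iron and calcium requirements are met with equality.
Optimal quantities: almonds = 0.5004 servings, pasta = 3.3156 servings.
Hence cost = 0.53·0.5004 + 0.21·3.3156 = €0.96149.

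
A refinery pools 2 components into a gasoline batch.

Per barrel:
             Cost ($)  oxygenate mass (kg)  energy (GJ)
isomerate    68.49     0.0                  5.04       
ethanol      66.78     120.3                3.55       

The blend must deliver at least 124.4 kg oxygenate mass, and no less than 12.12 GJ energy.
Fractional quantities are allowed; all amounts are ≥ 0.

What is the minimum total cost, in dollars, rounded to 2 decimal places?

$183.87

Set it up as a linear program. Let x1 = barrels of isomerate, x2 = barrels of ethanol.
min 68.49x1 + 66.78x2 with:
  120.3x2 ≥ 124.4   (oxygenate mass)
  5.04x1 + 3.55x2 ≥ 12.12   (energy)
  x1, x2 ≥ 0.
Both inputs are positive at the optimum. There the oxygenate mass and energy constraints are tight.
That vertex is x1 = 1.6764, x2 = 1.0341.
Hence cost = 68.49·1.6764 + 66.78·1.0341 = $183.8738.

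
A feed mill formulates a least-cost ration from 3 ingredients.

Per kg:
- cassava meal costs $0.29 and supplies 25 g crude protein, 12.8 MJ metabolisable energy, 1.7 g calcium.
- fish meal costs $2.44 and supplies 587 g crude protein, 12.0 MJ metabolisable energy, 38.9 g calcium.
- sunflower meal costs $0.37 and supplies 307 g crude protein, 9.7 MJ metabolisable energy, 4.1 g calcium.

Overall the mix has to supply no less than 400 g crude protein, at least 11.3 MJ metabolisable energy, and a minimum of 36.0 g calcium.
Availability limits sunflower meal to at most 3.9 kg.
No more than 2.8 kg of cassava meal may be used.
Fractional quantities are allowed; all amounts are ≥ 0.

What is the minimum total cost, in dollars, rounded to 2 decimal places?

$2.26

This is a linear program. Let x1 = kg of cassava meal, x2 = kg of fish meal, x3 = kg of sunflower meal.
Minimise 0.29x1 + 2.44x2 + 0.37x3 subject to:
  25x1 + 587x2 + 307x3 ≥ 400   (crude protein)
  12.8x1 + 12x2 + 9.7x3 ≥ 11.3   (metabolisable energy)
  1.7x1 + 38.9x2 + 4.1x3 ≥ 36   (calcium)
  x3 ≤ 3.9
  x1 ≤ 2.8
  x1, x2, x3 ≥ 0.
The optimal basis is {fish meal, sunflower meal}; cassava meal drops out. There the metabolisable energy and calcium constraints are tight.
So fish meal = 0.923 kg, sunflower meal = 0.02307 kg.
Hence cost = 2.44·0.923 + 0.37·0.02307 = $2.2607.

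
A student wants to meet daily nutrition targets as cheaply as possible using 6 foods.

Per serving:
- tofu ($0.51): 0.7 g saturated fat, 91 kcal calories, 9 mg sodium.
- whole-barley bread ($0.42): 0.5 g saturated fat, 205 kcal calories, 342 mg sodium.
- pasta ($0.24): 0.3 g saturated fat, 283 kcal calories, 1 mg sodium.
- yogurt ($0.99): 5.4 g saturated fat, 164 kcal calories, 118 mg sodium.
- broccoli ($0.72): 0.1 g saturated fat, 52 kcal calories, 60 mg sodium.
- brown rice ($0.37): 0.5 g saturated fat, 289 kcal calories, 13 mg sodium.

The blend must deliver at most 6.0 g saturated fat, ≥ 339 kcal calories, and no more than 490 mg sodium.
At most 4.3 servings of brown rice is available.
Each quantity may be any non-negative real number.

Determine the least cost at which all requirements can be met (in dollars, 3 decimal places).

Treat it as an LP. Let x1 = servings of tofu, x2 = servings of whole-barley bread, x3 = servings of pasta, x4 = servings of yogurt, x5 = servings of broccoli, x6 = servings of brown rice.
min 0.51x1 + 0.42x2 + 0.24x3 + 0.99x4 + 0.72x5 + 0.37x6 subject to:
  0.7x1 + 0.5x2 + 0.3x3 + 5.4x4 + 0.1x5 + 0.5x6 ≤ 6   (saturated fat)
  91x1 + 205x2 + 283x3 + 164x4 + 52x5 + 289x6 ≥ 339   (calories)
  9x1 + 342x2 + 1x3 + 118x4 + 60x5 + 13x6 ≤ 490   (sodium)
  x6 ≤ 4.3
  x1, x2, x3, x4, x5, x6 ≥ 0.
The optimal basis is {pasta}; tofu, whole-barley bread, yogurt, broccoli, brown rice drop out. There the calories constraint is tight.
Solving gives x3 = 1.1979.
Hence cost = 0.24·1.1979 = $0.287496.

$0.287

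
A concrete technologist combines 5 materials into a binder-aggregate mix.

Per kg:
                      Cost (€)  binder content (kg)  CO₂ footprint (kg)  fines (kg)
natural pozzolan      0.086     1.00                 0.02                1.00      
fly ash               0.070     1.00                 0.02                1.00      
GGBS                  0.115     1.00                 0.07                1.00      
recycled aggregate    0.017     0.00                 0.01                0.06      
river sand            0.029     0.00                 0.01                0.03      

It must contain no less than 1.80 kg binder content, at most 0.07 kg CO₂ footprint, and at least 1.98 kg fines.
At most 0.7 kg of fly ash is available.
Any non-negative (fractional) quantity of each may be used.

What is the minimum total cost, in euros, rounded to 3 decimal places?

€0.159

Let x1 = kg of natural pozzolan, x2 = kg of fly ash, x3 = kg of GGBS, x4 = kg of recycled aggregate, x5 = kg of river sand.
Minimize 0.086x1 + 0.07x2 + 0.115x3 + 0.017x4 + 0.029x5 s.t.:
  1x1 + 1x2 + 1x3 ≥ 1.8   (binder content)
  0.02x1 + 0.02x2 + 0.07x3 + 0.01x4 + 0.01x5 ≤ 0.07   (CO₂ footprint)
  1x1 + 1x2 + 1x3 + 0.06x4 + 0.03x5 ≥ 1.98   (fines)
  x2 ≤ 0.7
  x1, x2, x3, x4, x5 ≥ 0.
At the optimum only natural pozzolan, fly ash are positive (GGBS, recycled aggregate, river sand = 0). The fines and the fly ash cap requirements are met with equality.
Optimal quantities: natural pozzolan = 1.28 kg, fly ash = 0.7 kg.
Hence cost = 0.086·1.28 + 0.07·0.7 = €0.15908.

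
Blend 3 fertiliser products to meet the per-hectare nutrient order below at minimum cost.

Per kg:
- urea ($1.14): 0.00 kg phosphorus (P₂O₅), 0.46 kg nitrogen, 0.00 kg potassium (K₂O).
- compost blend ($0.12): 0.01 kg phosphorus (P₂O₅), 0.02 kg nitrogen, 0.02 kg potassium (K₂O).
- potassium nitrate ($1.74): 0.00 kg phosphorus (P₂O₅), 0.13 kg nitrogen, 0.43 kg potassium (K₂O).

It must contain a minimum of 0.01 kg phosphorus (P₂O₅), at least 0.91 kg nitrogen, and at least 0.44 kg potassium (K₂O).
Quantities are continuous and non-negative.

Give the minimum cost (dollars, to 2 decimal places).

$3.71

Set it up as a linear program. Let x1 = kg of urea, x2 = kg of compost blend, x3 = kg of potassium nitrate.
Minimise 1.14x1 + 0.12x2 + 1.74x3 s.t.:
  0.01x2 ≥ 0.01   (phosphorus (P₂O₅))
  0.46x1 + 0.02x2 + 0.13x3 ≥ 0.91   (nitrogen)
  0.02x2 + 0.43x3 ≥ 0.44   (potassium (K₂O))
  x1, x2, x3 ≥ 0.
The optimal mix uses every input. There the phosphorus (P₂O₅), nitrogen, potassium (K₂O) constraints are tight.
Optimal quantities: urea = 1.659 kg, compost blend = 1 kg, potassium nitrate = 0.9767 kg.
Total cost: 1.14·1.659 + 0.12·1 + 1.74·0.9767 = 3.7107.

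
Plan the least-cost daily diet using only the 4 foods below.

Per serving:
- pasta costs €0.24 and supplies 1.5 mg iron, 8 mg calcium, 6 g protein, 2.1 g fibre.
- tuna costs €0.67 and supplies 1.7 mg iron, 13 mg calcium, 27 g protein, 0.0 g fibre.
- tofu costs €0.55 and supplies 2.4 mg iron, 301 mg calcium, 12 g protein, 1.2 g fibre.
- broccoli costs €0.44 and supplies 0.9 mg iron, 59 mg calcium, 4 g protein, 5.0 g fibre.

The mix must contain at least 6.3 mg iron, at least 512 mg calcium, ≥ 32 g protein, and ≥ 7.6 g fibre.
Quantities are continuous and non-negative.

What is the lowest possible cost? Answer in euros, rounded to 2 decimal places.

Let x1 = servings of pasta, x2 = servings of tuna, x3 = servings of tofu, x4 = servings of broccoli.
Minimize 0.24x1 + 0.67x2 + 0.55x3 + 0.44x4 with:
  1.5x1 + 1.7x2 + 2.4x3 + 0.9x4 ≥ 6.3   (iron)
  8x1 + 13x2 + 301x3 + 59x4 ≥ 512   (calcium)
  6x1 + 27x2 + 12x3 + 4x4 ≥ 32   (protein)
  2.1x1 + 1.2x3 + 5x4 ≥ 7.6   (fibre)
  x1, x2, x3, x4 ≥ 0.
At the optimum only pasta, tofu, broccoli are positive (tuna = 0). The calcium, protein, fibre requirements are met with equality.
So pasta = 1.946 servings, tofu = 1.586 servings, broccoli = 0.3218 servings.
Hence cost = 0.24·1.946 + 0.55·1.586 + 0.44·0.3218 = €1.4809.

€1.48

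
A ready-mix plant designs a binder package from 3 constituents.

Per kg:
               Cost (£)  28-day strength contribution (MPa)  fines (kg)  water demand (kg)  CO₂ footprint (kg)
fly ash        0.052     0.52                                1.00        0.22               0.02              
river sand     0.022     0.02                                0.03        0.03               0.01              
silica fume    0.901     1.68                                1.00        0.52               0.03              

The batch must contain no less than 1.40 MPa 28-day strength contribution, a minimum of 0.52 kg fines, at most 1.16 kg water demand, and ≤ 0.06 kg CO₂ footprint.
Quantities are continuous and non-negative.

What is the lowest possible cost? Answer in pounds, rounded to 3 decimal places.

Treat it as an LP. Let x1 = kg of fly ash, x2 = kg of river sand, x3 = kg of silica fume.
Minimise 0.052x1 + 0.022x2 + 0.901x3 s.t.:
  0.52x1 + 0.02x2 + 1.68x3 ≥ 1.4   (28-day strength contribution)
  1x1 + 0.03x2 + 1x3 ≥ 0.52   (fines)
  0.22x1 + 0.03x2 + 0.52x3 ≤ 1.16   (water demand)
  0.02x1 + 0.01x2 + 0.03x3 ≤ 0.06   (CO₂ footprint)
  x1, x2, x3 ≥ 0.
The minimum-cost mix takes nothing from river sand, silica fume — only fly ash. The 28-day strength contribution requirement is met with equality.
Optimal quantities: fly ash = 2.692 kg.
Hence cost = 0.052·2.692 = £0.13998.

£0.140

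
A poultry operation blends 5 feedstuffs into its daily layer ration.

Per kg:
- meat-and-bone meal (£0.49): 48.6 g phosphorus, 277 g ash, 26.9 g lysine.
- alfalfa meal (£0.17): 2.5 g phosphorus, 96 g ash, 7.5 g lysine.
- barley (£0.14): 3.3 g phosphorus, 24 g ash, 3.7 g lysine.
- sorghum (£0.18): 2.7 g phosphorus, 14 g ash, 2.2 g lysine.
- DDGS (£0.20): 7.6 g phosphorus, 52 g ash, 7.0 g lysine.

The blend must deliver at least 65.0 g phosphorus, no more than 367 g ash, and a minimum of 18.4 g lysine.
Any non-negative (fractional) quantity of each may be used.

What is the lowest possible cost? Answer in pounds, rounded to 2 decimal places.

£1.04

Let x1 = kg of meat-and-bone meal, x2 = kg of alfalfa meal, x3 = kg of barley, x4 = kg of sorghum, x5 = kg of DDGS.
Minimize 0.49x1 + 0.17x2 + 0.14x3 + 0.18x4 + 0.2x5 with:
  48.6x1 + 2.5x2 + 3.3x3 + 2.7x4 + 7.6x5 ≥ 65   (phosphorus)
  277x1 + 96x2 + 24x3 + 14x4 + 52x5 ≤ 367   (ash)
  26.9x1 + 7.5x2 + 3.7x3 + 2.2x4 + 7x5 ≥ 18.4   (lysine)
  x1, x2, x3, x4, x5 ≥ 0.
The minimum-cost mix takes nothing from alfalfa meal, barley, DDGS — only meat-and-bone meal, sorghum. There the phosphorus and ash constraints are tight.
That vertex is x1 = 1.199, x4 = 2.501.
Cost = 0.49·1.199 + 0.18·2.501 = 1.0377.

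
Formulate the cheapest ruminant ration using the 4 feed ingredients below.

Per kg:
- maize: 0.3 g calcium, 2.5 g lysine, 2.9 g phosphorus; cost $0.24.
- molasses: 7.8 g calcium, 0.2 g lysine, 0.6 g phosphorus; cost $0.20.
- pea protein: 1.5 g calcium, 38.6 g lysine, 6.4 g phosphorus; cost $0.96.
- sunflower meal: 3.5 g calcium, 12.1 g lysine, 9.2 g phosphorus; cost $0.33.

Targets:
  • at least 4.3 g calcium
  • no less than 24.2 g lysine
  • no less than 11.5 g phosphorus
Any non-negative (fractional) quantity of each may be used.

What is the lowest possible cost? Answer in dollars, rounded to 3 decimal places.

This is a linear program. Let x1 = kg of maize, x2 = kg of molasses, x3 = kg of pea protein, x4 = kg of sunflower meal.
Minimise 0.24x1 + 0.2x2 + 0.96x3 + 0.33x4 s.t.:
  0.3x1 + 7.8x2 + 1.5x3 + 3.5x4 ≥ 4.3   (calcium)
  2.5x1 + 0.2x2 + 38.6x3 + 12.1x4 ≥ 24.2   (lysine)
  2.9x1 + 0.6x2 + 6.4x3 + 9.2x4 ≥ 11.5   (phosphorus)
  x1, x2, x3, x4 ≥ 0.
The cheapest feasible vertex uses only pea protein, sunflower meal; maize, molasses are not used. The calcium and lysine requirements are met with equality.
Optimal quantities: pea protein = 0.2794 kg, sunflower meal = 1.109 kg.
Total cost: 0.96·0.2794 + 0.33·1.109 = 0.63419.

$0.634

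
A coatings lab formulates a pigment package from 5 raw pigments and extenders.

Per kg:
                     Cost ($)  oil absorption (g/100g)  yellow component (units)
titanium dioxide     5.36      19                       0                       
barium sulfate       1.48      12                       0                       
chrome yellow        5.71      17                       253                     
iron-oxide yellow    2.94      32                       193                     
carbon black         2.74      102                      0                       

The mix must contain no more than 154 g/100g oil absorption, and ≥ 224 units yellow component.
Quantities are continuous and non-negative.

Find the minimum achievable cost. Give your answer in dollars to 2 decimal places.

$3.41

Treat it as an LP. Let x1 = kg of titanium dioxide, x2 = kg of barium sulfate, x3 = kg of chrome yellow, x4 = kg of iron-oxide yellow, x5 = kg of carbon black.
Minimize 5.36x1 + 1.48x2 + 5.71x3 + 2.94x4 + 2.74x5 s.t.:
  19x1 + 12x2 + 17x3 + 32x4 + 102x5 ≤ 154   (oil absorption)
  253x3 + 193x4 ≥ 224   (yellow component)
  x1, x2, x3, x4, x5 ≥ 0.
The minimum-cost mix takes nothing from titanium dioxide, barium sulfate, chrome yellow, carbon black — only iron-oxide yellow. There the yellow component constraint is tight.
Optimal quantities: iron-oxide yellow = 1.161 kg.
Total cost: 2.94·1.161 = 3.4133.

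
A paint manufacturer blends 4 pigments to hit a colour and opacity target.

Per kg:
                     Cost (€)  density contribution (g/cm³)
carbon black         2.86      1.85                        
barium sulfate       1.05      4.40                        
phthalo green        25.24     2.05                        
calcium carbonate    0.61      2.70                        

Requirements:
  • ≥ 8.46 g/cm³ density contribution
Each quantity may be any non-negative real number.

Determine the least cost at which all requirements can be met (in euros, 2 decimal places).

This is a linear program. Let x1 = kg of carbon black, x2 = kg of barium sulfate, x3 = kg of phthalo green, x4 = kg of calcium carbonate.
min 2.86x1 + 1.05x2 + 25.24x3 + 0.61x4 subject to:
  1.85x1 + 4.4x2 + 2.05x3 + 2.7x4 ≥ 8.46   (density contribution)
  x1, x2, x3, x4 ≥ 0.
The optimal basis is {calcium carbonate}; carbon black, barium sulfate, phthalo green drop out. Binding constraint: density contribution.
So calcium carbonate = 3.133 kg.
Hence cost = 0.61·3.133 = €1.9111.

€1.91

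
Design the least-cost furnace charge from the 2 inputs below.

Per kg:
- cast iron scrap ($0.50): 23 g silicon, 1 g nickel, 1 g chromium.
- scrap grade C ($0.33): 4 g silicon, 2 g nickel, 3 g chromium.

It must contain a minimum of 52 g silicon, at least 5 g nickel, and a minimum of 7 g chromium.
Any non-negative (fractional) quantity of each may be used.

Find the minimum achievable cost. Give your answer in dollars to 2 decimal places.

$1.54

Set it up as a linear program. Let x1 = kg of cast iron scrap, x2 = kg of scrap grade C.
Minimise 0.5x1 + 0.33x2 s.t.:
  23x1 + 4x2 ≥ 52   (silicon)
  1x1 + 2x2 ≥ 5   (nickel)
  1x1 + 3x2 ≥ 7   (chromium)
  x1, x2 ≥ 0.
Both inputs are positive at the optimum. Binding constraints: silicon and chromium.
So cast iron scrap = 1.969 kg, scrap grade C = 1.677 kg.
Hence cost = 0.5·1.969 + 0.33·1.677 = $1.5379.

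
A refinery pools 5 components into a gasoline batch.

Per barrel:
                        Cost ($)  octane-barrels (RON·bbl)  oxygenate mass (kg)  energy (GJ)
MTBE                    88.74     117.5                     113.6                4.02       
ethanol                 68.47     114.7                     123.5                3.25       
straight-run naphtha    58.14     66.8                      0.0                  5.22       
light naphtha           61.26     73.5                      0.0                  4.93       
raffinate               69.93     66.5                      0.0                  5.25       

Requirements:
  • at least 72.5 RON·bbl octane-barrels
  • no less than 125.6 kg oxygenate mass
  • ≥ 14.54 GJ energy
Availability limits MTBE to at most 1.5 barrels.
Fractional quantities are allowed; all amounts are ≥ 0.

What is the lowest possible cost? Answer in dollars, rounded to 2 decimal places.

$194.77

Let x1 = barrels of MTBE, x2 = barrels of ethanol, x3 = barrels of straight-run naphtha, x4 = barrels of light naphtha, x5 = barrels of raffinate.
min 88.74x1 + 68.47x2 + 58.14x3 + 61.26x4 + 69.93x5 s.t.:
  117.5x1 + 114.7x2 + 66.8x3 + 73.5x4 + 66.5x5 ≥ 72.5   (octane-barrels)
  113.6x1 + 123.5x2 ≥ 125.6   (oxygenate mass)
  4.02x1 + 3.25x2 + 5.22x3 + 4.93x4 + 5.25x5 ≥ 14.54   (energy)
  x1 ≤ 1.5
  x1, x2, x3, x4, x5 ≥ 0.
The cheapest feasible vertex uses only ethanol, straight-run naphtha; MTBE, light naphtha, raffinate are not used. There the oxygenate mass and energy constraints are tight.
That vertex is x2 = 1.017, x3 = 2.15225.
Objective = 68.47·1.017 + 58.14·2.15225 = 194.7658.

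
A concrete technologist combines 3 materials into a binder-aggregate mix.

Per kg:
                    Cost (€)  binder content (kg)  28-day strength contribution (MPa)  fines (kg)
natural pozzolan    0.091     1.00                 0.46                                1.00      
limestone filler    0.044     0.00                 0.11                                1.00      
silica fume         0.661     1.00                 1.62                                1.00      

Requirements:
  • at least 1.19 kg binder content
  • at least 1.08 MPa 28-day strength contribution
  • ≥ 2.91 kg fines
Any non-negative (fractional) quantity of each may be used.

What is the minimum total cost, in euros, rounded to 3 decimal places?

Set it up as a linear program. Let x1 = kg of natural pozzolan, x2 = kg of limestone filler, x3 = kg of silica fume.
Minimise 0.091x1 + 0.044x2 + 0.661x3 with:
  1x1 + 1x3 ≥ 1.19   (binder content)
  0.46x1 + 0.11x2 + 1.62x3 ≥ 1.08   (28-day strength contribution)
  1x1 + 1x2 + 1x3 ≥ 2.91   (fines)
  x1, x2, x3 ≥ 0.
At the optimum only natural pozzolan, limestone filler are positive (silica fume = 0). The 28-day strength contribution and fines requirements are met with equality.
That vertex is x1 = 2.171, x2 = 0.7389.
Cost = 0.091·2.171 + 0.044·0.7389 = 0.23007.

€0.230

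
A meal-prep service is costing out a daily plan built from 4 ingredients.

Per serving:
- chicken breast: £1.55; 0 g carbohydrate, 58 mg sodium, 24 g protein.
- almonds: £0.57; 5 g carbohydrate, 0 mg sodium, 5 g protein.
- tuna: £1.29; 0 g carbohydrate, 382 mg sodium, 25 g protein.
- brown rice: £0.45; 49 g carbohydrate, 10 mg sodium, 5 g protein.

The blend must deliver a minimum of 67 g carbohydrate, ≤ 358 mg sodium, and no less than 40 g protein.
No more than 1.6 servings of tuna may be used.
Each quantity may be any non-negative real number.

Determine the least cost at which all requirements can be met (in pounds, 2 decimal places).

£2.49

This is a linear program. Let x1 = servings of chicken breast, x2 = servings of almonds, x3 = servings of tuna, x4 = servings of brown rice.
Minimize 1.55x1 + 0.57x2 + 1.29x3 + 0.45x4 with:
  5x2 + 49x4 ≥ 67   (carbohydrate)
  58x1 + 382x3 + 10x4 ≤ 358   (sodium)
  24x1 + 5x2 + 25x3 + 5x4 ≥ 40   (protein)
  x3 ≤ 1.6
  x1, x2, x3, x4 ≥ 0.
At the optimum only chicken breast, tuna, brown rice are positive (almonds = 0). Binding constraints: carbohydrate, sodium, protein.
So chicken breast = 0.5261 servings, tuna = 0.8215 servings, brown rice = 1.367 servings.
Cost = 1.55·0.5261 + 1.29·0.8215 + 0.45·1.367 = 2.4903.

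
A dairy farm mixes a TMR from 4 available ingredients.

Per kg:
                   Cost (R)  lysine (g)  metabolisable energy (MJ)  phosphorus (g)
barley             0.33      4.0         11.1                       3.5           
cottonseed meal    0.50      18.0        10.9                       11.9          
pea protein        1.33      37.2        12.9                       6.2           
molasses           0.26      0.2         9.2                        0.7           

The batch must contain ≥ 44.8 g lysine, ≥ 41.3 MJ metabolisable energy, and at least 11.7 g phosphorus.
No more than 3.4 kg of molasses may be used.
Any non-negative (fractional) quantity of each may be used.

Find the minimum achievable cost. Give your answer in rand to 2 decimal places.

R1.60

Let x1 = kg of barley, x2 = kg of cottonseed meal, x3 = kg of pea protein, x4 = kg of molasses.
Minimise 0.33x1 + 0.5x2 + 1.33x3 + 0.26x4 subject to:
  4x1 + 18x2 + 37.2x3 + 0.2x4 ≥ 44.8   (lysine)
  11.1x1 + 10.9x2 + 12.9x3 + 9.2x4 ≥ 41.3   (metabolisable energy)
  3.5x1 + 11.9x2 + 6.2x3 + 0.7x4 ≥ 11.7   (phosphorus)
  x4 ≤ 3.4
  x1, x2, x3, x4 ≥ 0.
The minimum-cost mix takes nothing from pea protein, molasses — only barley, cottonseed meal. Binding constraints: lysine and metabolisable energy.
Optimal quantities: barley = 1.633 kg, cottonseed meal = 2.126 kg.
Hence cost = 0.33·1.633 + 0.5·2.126 = R1.6019.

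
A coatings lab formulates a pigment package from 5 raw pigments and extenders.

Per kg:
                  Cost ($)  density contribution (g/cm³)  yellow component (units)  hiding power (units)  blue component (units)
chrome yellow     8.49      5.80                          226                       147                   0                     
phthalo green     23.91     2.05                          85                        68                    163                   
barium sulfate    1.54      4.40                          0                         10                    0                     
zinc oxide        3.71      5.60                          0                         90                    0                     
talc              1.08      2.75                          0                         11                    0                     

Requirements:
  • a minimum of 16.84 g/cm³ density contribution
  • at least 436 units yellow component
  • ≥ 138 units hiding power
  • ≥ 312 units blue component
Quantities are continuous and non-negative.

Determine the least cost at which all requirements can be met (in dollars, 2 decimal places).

Let x1 = kg of chrome yellow, x2 = kg of phthalo green, x3 = kg of barium sulfate, x4 = kg of zinc oxide, x5 = kg of talc.
Minimise 8.49x1 + 23.91x2 + 1.54x3 + 3.71x4 + 1.08x5 with:
  5.8x1 + 2.05x2 + 4.4x3 + 5.6x4 + 2.75x5 ≥ 16.84   (density contribution)
  226x1 + 85x2 ≥ 436   (yellow component)
  147x1 + 68x2 + 10x3 + 90x4 + 11x5 ≥ 138   (hiding power)
  163x2 ≥ 312   (blue component)
  x1, x2, x3, x4, x5 ≥ 0.
At the optimum only chrome yellow, phthalo green, barium sulfate are positive (zinc oxide, talc = 0). There the density contribution, yellow component, blue component constraints are tight.
Solving gives x1 = 1.2093, x2 = 1.9141, x3 = 1.3414.
Hence cost = 8.49·1.2093 + 23.91·1.9141 + 1.54·1.3414 = $58.0988.

$58.10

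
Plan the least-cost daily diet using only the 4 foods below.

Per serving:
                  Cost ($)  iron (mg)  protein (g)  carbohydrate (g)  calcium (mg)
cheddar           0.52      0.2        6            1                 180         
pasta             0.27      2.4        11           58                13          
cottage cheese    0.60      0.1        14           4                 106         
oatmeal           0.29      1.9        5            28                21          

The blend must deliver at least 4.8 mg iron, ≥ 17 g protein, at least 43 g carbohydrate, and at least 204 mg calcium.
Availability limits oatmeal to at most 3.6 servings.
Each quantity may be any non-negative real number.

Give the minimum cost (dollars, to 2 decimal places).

Let x1 = servings of cheddar, x2 = servings of pasta, x3 = servings of cottage cheese, x4 = servings of oatmeal.
min 0.52x1 + 0.27x2 + 0.6x3 + 0.29x4 s.t.:
  0.2x1 + 2.4x2 + 0.1x3 + 1.9x4 ≥ 4.8   (iron)
  6x1 + 11x2 + 14x3 + 5x4 ≥ 17   (protein)
  1x1 + 58x2 + 4x3 + 28x4 ≥ 43   (carbohydrate)
  180x1 + 13x2 + 106x3 + 21x4 ≥ 204   (calcium)
  x4 ≤ 3.6
  x1, x2, x3, x4 ≥ 0.
The minimum-cost mix takes nothing from cottage cheese, oatmeal — only cheddar, pasta. Binding constraints: iron and calcium.
That vertex is x1 = 0.9949, x2 = 1.917.
Hence cost = 0.52·0.9949 + 0.27·1.917 = $1.0349.

$1.03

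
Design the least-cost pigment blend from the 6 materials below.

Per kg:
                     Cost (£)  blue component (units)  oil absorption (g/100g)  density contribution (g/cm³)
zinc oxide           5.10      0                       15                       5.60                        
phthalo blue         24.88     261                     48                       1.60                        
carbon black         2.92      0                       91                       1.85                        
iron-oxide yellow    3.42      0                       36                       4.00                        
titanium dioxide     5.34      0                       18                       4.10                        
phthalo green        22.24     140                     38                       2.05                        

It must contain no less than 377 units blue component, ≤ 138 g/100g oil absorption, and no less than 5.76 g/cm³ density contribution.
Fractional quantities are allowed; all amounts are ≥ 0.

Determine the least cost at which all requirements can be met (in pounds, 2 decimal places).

Let x1 = kg of zinc oxide, x2 = kg of phthalo blue, x3 = kg of carbon black, x4 = kg of iron-oxide yellow, x5 = kg of titanium dioxide, x6 = kg of phthalo green.
min 5.1x1 + 24.88x2 + 2.92x3 + 3.42x4 + 5.34x5 + 22.24x6 subject to:
  261x2 + 140x6 ≥ 377   (blue component)
  15x1 + 48x2 + 91x3 + 36x4 + 18x5 + 38x6 ≤ 138   (oil absorption)
  5.6x1 + 1.6x2 + 1.85x3 + 4x4 + 4.1x5 + 2.05x6 ≥ 5.76   (density contribution)
  x1, x2, x3, x4, x5, x6 ≥ 0.
At the optimum only phthalo blue, iron-oxide yellow are positive (zinc oxide, carbon black, titanium dioxide, phthalo green = 0). The blue component and density contribution requirements are met with equality.
That vertex is x2 = 1.4444, x4 = 0.86222.
Cost = 24.88·1.4444 + 3.42·0.86222 = 38.8855.

£38.89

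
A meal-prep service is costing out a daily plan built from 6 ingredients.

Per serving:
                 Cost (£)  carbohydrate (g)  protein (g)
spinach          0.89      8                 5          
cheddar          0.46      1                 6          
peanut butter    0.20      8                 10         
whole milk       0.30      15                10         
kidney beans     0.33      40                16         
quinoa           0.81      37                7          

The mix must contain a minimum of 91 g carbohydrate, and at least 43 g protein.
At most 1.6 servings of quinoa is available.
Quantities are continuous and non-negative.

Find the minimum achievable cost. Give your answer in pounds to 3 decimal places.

Let x1 = servings of spinach, x2 = servings of cheddar, x3 = servings of peanut butter, x4 = servings of whole milk, x5 = servings of kidney beans, x6 = servings of quinoa.
Minimise 0.89x1 + 0.46x2 + 0.2x3 + 0.3x4 + 0.33x5 + 0.81x6 with:
  8x1 + 1x2 + 8x3 + 15x4 + 40x5 + 37x6 ≥ 91   (carbohydrate)
  5x1 + 6x2 + 10x3 + 10x4 + 16x5 + 7x6 ≥ 43   (protein)
  x6 ≤ 1.6
  x1, x2, x3, x4, x5, x6 ≥ 0.
At the optimum only peanut butter, kidney beans are positive (spinach, cheddar, whole milk, quinoa = 0). Binding constraints: carbohydrate and protein.
So peanut butter = 0.9706 servings, kidney beans = 2.081 servings.
Cost = 0.2·0.9706 + 0.33·2.081 = 0.88085.

£0.881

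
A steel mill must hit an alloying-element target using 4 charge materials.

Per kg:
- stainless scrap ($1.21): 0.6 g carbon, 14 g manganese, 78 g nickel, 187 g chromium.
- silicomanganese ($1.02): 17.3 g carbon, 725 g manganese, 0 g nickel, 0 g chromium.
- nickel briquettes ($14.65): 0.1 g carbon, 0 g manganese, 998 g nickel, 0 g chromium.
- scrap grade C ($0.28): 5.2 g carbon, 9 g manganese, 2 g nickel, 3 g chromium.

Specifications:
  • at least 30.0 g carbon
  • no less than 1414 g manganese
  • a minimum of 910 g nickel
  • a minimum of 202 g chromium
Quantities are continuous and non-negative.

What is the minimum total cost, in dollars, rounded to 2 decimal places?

$15.40

Let x1 = kg of stainless scrap, x2 = kg of silicomanganese, x3 = kg of nickel briquettes, x4 = kg of scrap grade C.
Minimize 1.21x1 + 1.02x2 + 14.65x3 + 0.28x4 subject to:
  0.6x1 + 17.3x2 + 0.1x3 + 5.2x4 ≥ 30   (carbon)
  14x1 + 725x2 + 9x4 ≥ 1414   (manganese)
  78x1 + 998x3 + 2x4 ≥ 910   (nickel)
  187x1 + 3x4 ≥ 202   (chromium)
  x1, x2, x3, x4 ≥ 0.
The optimal basis is {stainless scrap, silicomanganese, nickel briquettes}; scrap grade C drops out. The manganese, nickel, chromium requirements are met with equality.
So stainless scrap = 1.08 kg, silicomanganese = 1.929 kg, nickel briquettes = 0.8274 kg.
Objective = 1.21·1.08 + 1.02·1.929 + 14.65·0.8274 = 15.3958.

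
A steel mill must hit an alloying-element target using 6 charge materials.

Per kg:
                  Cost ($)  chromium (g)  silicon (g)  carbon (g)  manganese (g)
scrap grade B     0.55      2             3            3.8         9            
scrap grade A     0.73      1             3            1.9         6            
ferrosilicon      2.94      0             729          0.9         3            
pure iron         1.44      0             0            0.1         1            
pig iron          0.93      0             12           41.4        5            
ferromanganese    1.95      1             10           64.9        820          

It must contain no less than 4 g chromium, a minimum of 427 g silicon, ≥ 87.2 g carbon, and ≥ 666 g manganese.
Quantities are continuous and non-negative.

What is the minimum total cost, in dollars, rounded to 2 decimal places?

This is a linear program. Let x1 = kg of scrap grade B, x2 = kg of scrap grade A, x3 = kg of ferrosilicon, x4 = kg of pure iron, x5 = kg of pig iron, x6 = kg of ferromanganese.
Minimize 0.55x1 + 0.73x2 + 2.94x3 + 1.44x4 + 0.93x5 + 1.95x6 subject to:
  2x1 + 1x2 + 1x6 ≥ 4   (chromium)
  3x1 + 3x2 + 729x3 + 12x5 + 10x6 ≥ 427   (silicon)
  3.8x1 + 1.9x2 + 0.9x3 + 0.1x4 + 41.4x5 + 64.9x6 ≥ 87.2   (carbon)
  9x1 + 6x2 + 3x3 + 1x4 + 5x5 + 820x6 ≥ 666   (manganese)
  x1, x2, x3, x4, x5, x6 ≥ 0.
The cheapest feasible vertex uses only scrap grade B, ferrosilicon, pig iron, ferromanganese; scrap grade A, pure iron are not used. There the chromium, silicon, carbon, manganese constraints are tight.
So scrap grade B = 1.606 kg, ferrosilicon = 0.5566 kg, pig iron = 0.7112 kg, ferromanganese = 0.7882 kg.
Cost = 0.55·1.606 + 2.94·0.5566 + 0.93·0.7112 + 1.95·0.7882 = 4.7181.

$4.72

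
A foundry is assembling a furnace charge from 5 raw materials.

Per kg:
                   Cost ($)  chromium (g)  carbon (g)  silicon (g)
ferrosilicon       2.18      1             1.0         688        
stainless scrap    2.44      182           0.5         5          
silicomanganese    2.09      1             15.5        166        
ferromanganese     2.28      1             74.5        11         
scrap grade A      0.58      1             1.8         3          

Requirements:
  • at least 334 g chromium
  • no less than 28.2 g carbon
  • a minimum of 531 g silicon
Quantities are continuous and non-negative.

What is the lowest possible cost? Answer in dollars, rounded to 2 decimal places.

$6.92

Let x1 = kg of ferrosilicon, x2 = kg of stainless scrap, x3 = kg of silicomanganese, x4 = kg of ferromanganese, x5 = kg of scrap grade A.
Minimise 2.18x1 + 2.44x2 + 2.09x3 + 2.28x4 + 0.58x5 with:
  1x1 + 182x2 + 1x3 + 1x4 + 1x5 ≥ 334   (chromium)
  1x1 + 0.5x2 + 15.5x3 + 74.5x4 + 1.8x5 ≥ 28.2   (carbon)
  688x1 + 5x2 + 166x3 + 11x4 + 3x5 ≥ 531   (silicon)
  x1, x2, x3, x4, x5 ≥ 0.
At the optimum only ferrosilicon, stainless scrap, ferromanganese are positive (silicomanganese, scrap grade A = 0). The chromium, carbon, silicon requirements are met with equality.
Solving gives x1 = 0.7528, x2 = 1.829, x4 = 0.3561.
Cost = 2.18·0.7528 + 2.44·1.829 + 2.28·0.3561 = 6.9158.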